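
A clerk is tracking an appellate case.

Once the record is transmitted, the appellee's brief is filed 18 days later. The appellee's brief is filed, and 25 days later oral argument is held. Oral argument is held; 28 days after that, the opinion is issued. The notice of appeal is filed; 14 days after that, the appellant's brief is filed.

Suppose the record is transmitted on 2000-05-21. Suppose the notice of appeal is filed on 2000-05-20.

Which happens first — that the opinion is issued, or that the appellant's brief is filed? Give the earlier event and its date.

The appellant's brief is filed — 2000-06-03

The record is transmitted: May 21, 2000.
The appellee's brief is filed: May 21, 2000 + 18 days = Jun 8, 2000.
Oral argument is held: Jun 8, 2000 + 25 days = Jul 3, 2000.
The opinion is issued: Jul 3, 2000 + 28 days = Jul 31, 2000.
The notice of appeal is filed: May 20, 2000.
The appellant's brief is filed: May 20, 2000 + 14 days = Jun 3, 2000.
Comparing: the opinion is issued on Jul 31, 2000 vs the appellant's brief is filed on Jun 3, 2000. Earlier: the appellant's brief is filed.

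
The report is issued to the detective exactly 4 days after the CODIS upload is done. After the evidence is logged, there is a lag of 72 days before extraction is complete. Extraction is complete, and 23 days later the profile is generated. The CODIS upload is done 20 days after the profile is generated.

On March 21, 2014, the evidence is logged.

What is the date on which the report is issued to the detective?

The evidence is logged: Mar 21, 2014.
Extraction is complete: Mar 21, 2014 + 72 days = Jun 1, 2014.
The profile is generated: Jun 1, 2014 + 23 days = Jun 24, 2014.
The CODIS upload is done: Jun 24, 2014 + 20 days = Jul 14, 2014.
The report is issued to the detective: Jul 14, 2014 + 4 days = Jul 18, 2014.

July 18, 2014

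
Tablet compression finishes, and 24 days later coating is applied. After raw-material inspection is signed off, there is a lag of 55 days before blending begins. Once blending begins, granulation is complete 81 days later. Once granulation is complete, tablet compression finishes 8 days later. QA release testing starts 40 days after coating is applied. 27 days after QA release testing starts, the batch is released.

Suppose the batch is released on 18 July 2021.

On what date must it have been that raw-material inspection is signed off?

The batch is released: Jul 18, 2021.
QA release testing starts: Jul 18, 2021 − 27 days = Jun 21, 2021.
Coating is applied: Jun 21, 2021 − 40 days = May 12, 2021.
Tablet compression finishes: May 12, 2021 − 24 days = Apr 18, 2021.
Granulation is complete: Apr 18, 2021 − 8 days = Apr 10, 2021.
Blending begins: Apr 10, 2021 − 81 days = Jan 19, 2021.
Raw-material inspection is signed off: Jan 19, 2021 − 55 days = Nov 25, 2020.

25 November 2020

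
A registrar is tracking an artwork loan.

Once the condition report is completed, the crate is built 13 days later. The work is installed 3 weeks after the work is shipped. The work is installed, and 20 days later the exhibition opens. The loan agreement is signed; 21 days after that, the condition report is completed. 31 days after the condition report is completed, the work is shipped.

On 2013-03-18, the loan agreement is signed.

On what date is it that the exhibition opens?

2013-06-19

The loan agreement is signed: Mar 18, 2013.
The condition report is completed: Mar 18, 2013 + 21 days = Apr 8, 2013.
The work is shipped: Apr 8, 2013 + 31 days = May 9, 2013.
The work is installed: May 9, 2013 + 3 weeks = May 30, 2013.
The exhibition opens: May 30, 2013 + 20 days = Jun 19, 2013.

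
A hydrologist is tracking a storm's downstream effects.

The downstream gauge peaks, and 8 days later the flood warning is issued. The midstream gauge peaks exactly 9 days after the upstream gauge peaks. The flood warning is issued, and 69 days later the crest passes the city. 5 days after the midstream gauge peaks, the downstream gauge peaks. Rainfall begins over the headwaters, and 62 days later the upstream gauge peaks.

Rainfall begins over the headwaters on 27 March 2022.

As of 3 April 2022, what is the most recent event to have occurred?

Rainfall begins over the headwaters: Mar 27, 2022.
The upstream gauge peaks: Mar 27, 2022 + 62 days = May 28, 2022.
The midstream gauge peaks: May 28, 2022 + 9 days = Jun 6, 2022.
The downstream gauge peaks: Jun 6, 2022 + 5 days = Jun 11, 2022.
The flood warning is issued: Jun 11, 2022 + 8 days = Jun 19, 2022.
The crest passes the city: Jun 19, 2022 + 69 days = Aug 27, 2022.
Apr 3, 2022 falls between when rainfall begins over the headwaters (Mar 27, 2022) and when the upstream gauge peaks (May 28, 2022).

Rainfall begins over the headwaters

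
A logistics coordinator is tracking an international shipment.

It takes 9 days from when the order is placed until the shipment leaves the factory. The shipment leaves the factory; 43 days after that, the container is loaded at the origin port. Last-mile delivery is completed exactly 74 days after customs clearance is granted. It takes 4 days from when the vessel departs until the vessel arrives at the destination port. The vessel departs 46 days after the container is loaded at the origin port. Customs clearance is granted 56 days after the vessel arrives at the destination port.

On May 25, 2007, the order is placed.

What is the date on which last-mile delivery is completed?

Jan 12, 2008

The order is placed: May 25, 2007.
The shipment leaves the factory: May 25, 2007 + 9 days = Jun 3, 2007.
The container is loaded at the origin port: Jun 3, 2007 + 43 days = Jul 16, 2007.
The vessel departs: Jul 16, 2007 + 46 days = Aug 31, 2007.
The vessel arrives at the destination port: Aug 31, 2007 + 4 days = Sep 4, 2007.
Customs clearance is granted: Sep 4, 2007 + 56 days = Oct 30, 2007.
Last-mile delivery is completed: Oct 30, 2007 + 74 days = Jan 12, 2008.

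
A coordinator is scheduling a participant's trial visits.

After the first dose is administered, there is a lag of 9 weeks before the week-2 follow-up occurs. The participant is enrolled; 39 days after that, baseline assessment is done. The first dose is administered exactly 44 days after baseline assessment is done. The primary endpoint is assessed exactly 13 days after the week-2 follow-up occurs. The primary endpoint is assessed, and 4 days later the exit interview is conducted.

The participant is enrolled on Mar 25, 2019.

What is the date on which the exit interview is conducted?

The participant is enrolled: Mar 25, 2019.
Baseline assessment is done: Mar 25, 2019 + 39 days = May 3, 2019.
The first dose is administered: May 3, 2019 + 44 days = Jun 16, 2019.
The week-2 follow-up occurs: Jun 16, 2019 + 9 weeks = Aug 18, 2019.
The primary endpoint is assessed: Aug 18, 2019 + 13 days = Aug 31, 2019.
The exit interview is conducted: Aug 31, 2019 + 4 days = Sep 4, 2019.

Sep 4, 2019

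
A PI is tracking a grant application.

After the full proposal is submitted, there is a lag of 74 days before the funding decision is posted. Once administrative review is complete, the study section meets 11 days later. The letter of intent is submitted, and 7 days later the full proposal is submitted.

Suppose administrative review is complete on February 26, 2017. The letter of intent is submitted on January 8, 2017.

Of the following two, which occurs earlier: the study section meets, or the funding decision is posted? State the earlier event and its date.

Administrative review is complete: Feb 26, 2017.
The study section meets: Feb 26, 2017 + 11 days = Mar 9, 2017.
The letter of intent is submitted: Jan 8, 2017.
The full proposal is submitted: Jan 8, 2017 + 7 days = Jan 15, 2017.
The funding decision is posted: Jan 15, 2017 + 74 days = Mar 30, 2017.
Comparing: the study section meets on Mar 9, 2017 vs the funding decision is posted on Mar 30, 2017. Earlier: the study section meets.

The study section meets — March 9, 2017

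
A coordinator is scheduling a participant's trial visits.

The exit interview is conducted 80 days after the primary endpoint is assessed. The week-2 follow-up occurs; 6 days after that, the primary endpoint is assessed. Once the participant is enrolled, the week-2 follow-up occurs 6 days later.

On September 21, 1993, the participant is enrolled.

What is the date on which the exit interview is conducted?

The participant is enrolled: Sep 21, 1993.
The week-2 follow-up occurs: Sep 21, 1993 + 6 days = Sep 27, 1993.
The primary endpoint is assessed: Sep 27, 1993 + 6 days = Oct 3, 1993.
The exit interview is conducted: Oct 3, 1993 + 80 days = Dec 22, 1993.

December 22, 1993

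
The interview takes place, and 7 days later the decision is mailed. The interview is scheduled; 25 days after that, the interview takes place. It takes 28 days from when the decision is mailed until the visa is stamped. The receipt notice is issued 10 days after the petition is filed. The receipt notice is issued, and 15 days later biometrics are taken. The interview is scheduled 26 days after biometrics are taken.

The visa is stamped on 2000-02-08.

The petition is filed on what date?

The visa is stamped: Feb 8, 2000.
The decision is mailed: Feb 8, 2000 − 28 days = Jan 11, 2000.
The interview takes place: Jan 11, 2000 − 7 days = Jan 4, 2000.
The interview is scheduled: Jan 4, 2000 − 25 days = Dec 10, 1999.
Biometrics are taken: Dec 10, 1999 − 26 days = Nov 14, 1999.
The receipt notice is issued: Nov 14, 1999 − 15 days = Oct 30, 1999.
The petition is filed: Oct 30, 1999 − 10 days = Oct 20, 1999.

1999-10-20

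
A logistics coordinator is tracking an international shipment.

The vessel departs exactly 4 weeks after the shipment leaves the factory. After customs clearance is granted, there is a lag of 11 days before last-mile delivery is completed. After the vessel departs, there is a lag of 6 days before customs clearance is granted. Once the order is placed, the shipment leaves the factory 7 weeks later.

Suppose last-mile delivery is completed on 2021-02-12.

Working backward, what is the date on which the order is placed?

Last-mile delivery is completed: Feb 12, 2021.
Customs clearance is granted: Feb 12, 2021 − 11 days = Feb 1, 2021.
The vessel departs: Feb 1, 2021 − 6 days = Jan 26, 2021.
The shipment leaves the factory: Jan 26, 2021 − 4 weeks = Dec 29, 2020.
The order is placed: Dec 29, 2020 − 7 weeks = Nov 10, 2020.

2020-11-10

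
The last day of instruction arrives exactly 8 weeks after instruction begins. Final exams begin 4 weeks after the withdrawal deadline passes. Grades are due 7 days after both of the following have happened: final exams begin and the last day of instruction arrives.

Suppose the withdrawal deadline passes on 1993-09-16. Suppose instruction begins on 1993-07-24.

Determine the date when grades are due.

The withdrawal deadline passes: Sep 16, 1993.
Final exams begin: Sep 16, 1993 + 4 weeks = Oct 14, 1993.
Instruction begins: Jul 24, 1993.
The last day of instruction arrives: Jul 24, 1993 + 8 weeks = Sep 18, 1993.
Both prerequisites met — final exams begin (Oct 14, 1993), the last day of instruction arrives (Sep 18, 1993); the later is Oct 14, 1993.
Grades are due: Oct 14, 1993 + 7 days = Oct 21, 1993.

1993-10-21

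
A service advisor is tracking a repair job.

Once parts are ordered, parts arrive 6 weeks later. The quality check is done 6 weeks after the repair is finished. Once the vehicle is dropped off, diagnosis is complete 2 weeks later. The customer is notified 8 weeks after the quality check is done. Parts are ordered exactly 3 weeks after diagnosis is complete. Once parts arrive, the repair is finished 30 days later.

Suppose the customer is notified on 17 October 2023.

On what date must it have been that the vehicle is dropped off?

The customer is notified: Oct 17, 2023.
The quality check is done: Oct 17, 2023 − 8 weeks = Aug 22, 2023.
The repair is finished: Aug 22, 2023 − 6 weeks = Jul 11, 2023.
Parts arrive: Jul 11, 2023 − 30 days = Jun 11, 2023.
Parts are ordered: Jun 11, 2023 − 6 weeks = Apr 30, 2023.
Diagnosis is complete: Apr 30, 2023 − 3 weeks = Apr 9, 2023.
The vehicle is dropped off: Apr 9, 2023 − 2 weeks = Mar 26, 2023.

26 March 2023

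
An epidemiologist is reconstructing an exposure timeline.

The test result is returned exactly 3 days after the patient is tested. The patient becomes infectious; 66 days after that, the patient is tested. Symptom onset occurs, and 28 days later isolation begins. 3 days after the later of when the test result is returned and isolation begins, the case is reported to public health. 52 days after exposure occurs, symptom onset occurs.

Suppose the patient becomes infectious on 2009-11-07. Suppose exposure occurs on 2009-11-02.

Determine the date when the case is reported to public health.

The patient becomes infectious: Nov 7, 2009.
The patient is tested: Nov 7, 2009 + 66 days = Jan 12, 2010.
The test result is returned: Jan 12, 2010 + 3 days = Jan 15, 2010.
Exposure occurs: Nov 2, 2009.
Symptom onset occurs: Nov 2, 2009 + 52 days = Dec 24, 2009.
Isolation begins: Dec 24, 2009 + 28 days = Jan 21, 2010.
Both prerequisites met — the test result is returned (Jan 15, 2010), isolation begins (Jan 21, 2010); the later is Jan 21, 2010.
The case is reported to public health: Jan 21, 2010 + 3 days = Jan 24, 2010.

2010-01-24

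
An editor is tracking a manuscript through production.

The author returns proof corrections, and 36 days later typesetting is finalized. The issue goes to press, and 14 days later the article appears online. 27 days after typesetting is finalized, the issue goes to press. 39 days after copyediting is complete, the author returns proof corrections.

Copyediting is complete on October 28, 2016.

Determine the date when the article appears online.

Copyediting is complete: Oct 28, 2016.
The author returns proof corrections: Oct 28, 2016 + 39 days = Dec 6, 2016.
Typesetting is finalized: Dec 6, 2016 + 36 days = Jan 11, 2017.
The issue goes to press: Jan 11, 2017 + 27 days = Feb 7, 2017.
The article appears online: Feb 7, 2017 + 14 days = Feb 21, 2017.

February 21, 2017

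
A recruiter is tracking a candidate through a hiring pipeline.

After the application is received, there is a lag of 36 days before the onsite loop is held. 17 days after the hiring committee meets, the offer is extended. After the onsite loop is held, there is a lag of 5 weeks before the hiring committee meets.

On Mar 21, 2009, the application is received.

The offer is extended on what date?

The application is received: Mar 21, 2009.
The onsite loop is held: Mar 21, 2009 + 36 days = Apr 26, 2009.
The hiring committee meets: Apr 26, 2009 + 5 weeks = May 31, 2009.
The offer is extended: May 31, 2009 + 17 days = Jun 17, 2009.

Jun 17, 2009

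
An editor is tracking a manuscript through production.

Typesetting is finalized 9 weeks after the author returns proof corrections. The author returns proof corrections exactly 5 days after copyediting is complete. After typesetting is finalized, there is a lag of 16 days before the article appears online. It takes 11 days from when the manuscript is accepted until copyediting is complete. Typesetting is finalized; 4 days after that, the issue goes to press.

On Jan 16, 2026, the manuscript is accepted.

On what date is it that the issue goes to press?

The manuscript is accepted: Jan 16, 2026.
Copyediting is complete: Jan 16, 2026 + 11 days = Jan 27, 2026.
The author returns proof corrections: Jan 27, 2026 + 5 days = Feb 1, 2026.
Typesetting is finalized: Feb 1, 2026 + 9 weeks = Apr 5, 2026.
The issue goes to press: Apr 5, 2026 + 4 days = Apr 9, 2026.

Apr 9, 2026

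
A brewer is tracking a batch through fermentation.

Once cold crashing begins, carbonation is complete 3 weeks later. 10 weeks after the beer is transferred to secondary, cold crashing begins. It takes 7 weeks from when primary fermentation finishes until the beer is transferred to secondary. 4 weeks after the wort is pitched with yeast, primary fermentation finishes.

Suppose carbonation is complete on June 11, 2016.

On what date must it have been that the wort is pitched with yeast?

Carbonation is complete: Jun 11, 2016.
Cold crashing begins: Jun 11, 2016 − 3 weeks = May 21, 2016.
The beer is transferred to secondary: May 21, 2016 − 10 weeks = Mar 12, 2016.
Primary fermentation finishes: Mar 12, 2016 − 7 weeks = Jan 23, 2016.
The wort is pitched with yeast: Jan 23, 2016 − 4 weeks = Dec 26, 2015.

December 26, 2015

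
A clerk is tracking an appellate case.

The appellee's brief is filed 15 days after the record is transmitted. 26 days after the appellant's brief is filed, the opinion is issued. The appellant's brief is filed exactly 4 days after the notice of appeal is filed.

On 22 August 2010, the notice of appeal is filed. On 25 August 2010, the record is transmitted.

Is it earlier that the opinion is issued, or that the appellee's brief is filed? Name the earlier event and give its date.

The notice of appeal is filed: Aug 22, 2010.
The appellant's brief is filed: Aug 22, 2010 + 4 days = Aug 26, 2010.
The opinion is issued: Aug 26, 2010 + 26 days = Sep 21, 2010.
The record is transmitted: Aug 25, 2010.
The appellee's brief is filed: Aug 25, 2010 + 15 days = Sep 9, 2010.
Comparing: the opinion is issued on Sep 21, 2010 vs the appellee's brief is filed on Sep 9, 2010. Earlier: the appellee's brief is filed.

The appellee's brief is filed — 9 September 2010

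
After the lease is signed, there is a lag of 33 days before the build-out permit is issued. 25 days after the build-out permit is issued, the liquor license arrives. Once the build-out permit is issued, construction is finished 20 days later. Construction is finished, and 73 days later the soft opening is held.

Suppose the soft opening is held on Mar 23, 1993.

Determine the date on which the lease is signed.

Nov 17, 1992

The soft opening is held: Mar 23, 1993.
Construction is finished: Mar 23, 1993 − 73 days = Jan 9, 1993.
The build-out permit is issued: Jan 9, 1993 − 20 days = Dec 20, 1992.
The lease is signed: Dec 20, 1992 − 33 days = Nov 17, 1992.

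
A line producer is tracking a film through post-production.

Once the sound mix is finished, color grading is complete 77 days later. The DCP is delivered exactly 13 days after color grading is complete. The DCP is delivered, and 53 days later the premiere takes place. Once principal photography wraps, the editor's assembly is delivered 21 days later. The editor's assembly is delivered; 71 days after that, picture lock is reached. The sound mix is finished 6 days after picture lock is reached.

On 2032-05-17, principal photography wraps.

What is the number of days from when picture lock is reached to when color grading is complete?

Causal path: picture lock is reached → the sound mix is finished → color grading is complete.
Total delay along the path: 6 + 77 = 83 days.

83 days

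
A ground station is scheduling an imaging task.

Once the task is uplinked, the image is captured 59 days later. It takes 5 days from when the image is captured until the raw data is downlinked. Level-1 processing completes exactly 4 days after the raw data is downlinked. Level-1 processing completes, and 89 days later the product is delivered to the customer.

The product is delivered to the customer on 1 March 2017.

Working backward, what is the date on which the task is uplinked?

The product is delivered to the customer: Mar 1, 2017.
Level-1 processing completes: Mar 1, 2017 − 89 days = Dec 2, 2016.
The raw data is downlinked: Dec 2, 2016 − 4 days = Nov 28, 2016.
The image is captured: Nov 28, 2016 − 5 days = Nov 23, 2016.
The task is uplinked: Nov 23, 2016 − 59 days = Sep 25, 2016.

25 September 2016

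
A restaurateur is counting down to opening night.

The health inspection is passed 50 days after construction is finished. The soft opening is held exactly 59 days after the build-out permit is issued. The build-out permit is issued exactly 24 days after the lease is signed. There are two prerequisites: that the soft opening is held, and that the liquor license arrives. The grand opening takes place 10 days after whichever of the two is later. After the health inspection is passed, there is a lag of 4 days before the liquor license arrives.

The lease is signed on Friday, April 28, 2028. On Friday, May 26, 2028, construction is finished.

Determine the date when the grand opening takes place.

The lease is signed: Apr 28, 2028.
The build-out permit is issued: Apr 28, 2028 + 24 days = May 22, 2028.
The soft opening is held: May 22, 2028 + 59 days = Jul 20, 2028.
Construction is finished: May 26, 2028.
The health inspection is passed: May 26, 2028 + 50 days = Jul 15, 2028.
The liquor license arrives: Jul 15, 2028 + 4 days = Jul 19, 2028.
Both prerequisites met — the soft opening is held (Jul 20, 2028), the liquor license arrives (Jul 19, 2028); the later is Jul 20, 2028.
The grand opening takes place: Jul 20, 2028 + 10 days = Jul 30, 2028.

Sunday, July 30, 2028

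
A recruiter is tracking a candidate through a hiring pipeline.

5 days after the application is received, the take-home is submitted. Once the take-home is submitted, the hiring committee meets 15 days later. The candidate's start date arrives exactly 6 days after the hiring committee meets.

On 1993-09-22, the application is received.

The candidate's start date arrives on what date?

1993-10-18

The application is received: Sep 22, 1993.
The take-home is submitted: Sep 22, 1993 + 5 days = Sep 27, 1993.
The hiring committee meets: Sep 27, 1993 + 15 days = Oct 12, 1993.
The candidate's start date arrives: Oct 12, 1993 + 6 days = Oct 18, 1993.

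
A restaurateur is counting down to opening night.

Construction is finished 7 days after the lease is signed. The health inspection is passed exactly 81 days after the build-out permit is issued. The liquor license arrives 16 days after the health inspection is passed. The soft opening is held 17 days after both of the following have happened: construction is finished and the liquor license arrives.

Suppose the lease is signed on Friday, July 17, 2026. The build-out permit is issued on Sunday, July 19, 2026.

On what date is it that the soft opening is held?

The lease is signed: Jul 17, 2026.
Construction is finished: Jul 17, 2026 + 7 days = Jul 24, 2026.
The build-out permit is issued: Jul 19, 2026.
The health inspection is passed: Jul 19, 2026 + 81 days = Oct 8, 2026.
The liquor license arrives: Oct 8, 2026 + 16 days = Oct 24, 2026.
Both prerequisites met — construction is finished (Jul 24, 2026), the liquor license arrives (Oct 24, 2026); the later is Oct 24, 2026.
The soft opening is held: Oct 24, 2026 + 17 days = Nov 10, 2026.

Tuesday, November 10, 2026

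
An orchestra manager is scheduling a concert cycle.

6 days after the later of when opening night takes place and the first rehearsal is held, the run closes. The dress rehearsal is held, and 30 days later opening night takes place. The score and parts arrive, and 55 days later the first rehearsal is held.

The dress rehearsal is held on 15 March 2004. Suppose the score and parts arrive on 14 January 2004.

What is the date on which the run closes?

The dress rehearsal is held: Mar 15, 2004.
Opening night takes place: Mar 15, 2004 + 30 days = Apr 14, 2004.
The score and parts arrive: Jan 14, 2004.
The first rehearsal is held: Jan 14, 2004 + 55 days = Mar 9, 2004.
Both prerequisites met — opening night takes place (Apr 14, 2004), the first rehearsal is held (Mar 9, 2004); the later is Apr 14, 2004.
The run closes: Apr 14, 2004 + 6 days = Apr 20, 2004.

20 April 2004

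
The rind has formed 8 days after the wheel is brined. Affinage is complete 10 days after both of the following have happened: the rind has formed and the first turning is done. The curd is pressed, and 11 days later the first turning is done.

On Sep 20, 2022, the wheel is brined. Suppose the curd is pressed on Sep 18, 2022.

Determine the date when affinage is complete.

The wheel is brined: Sep 20, 2022.
The rind has formed: Sep 20, 2022 + 8 days = Sep 28, 2022.
The curd is pressed: Sep 18, 2022.
The first turning is done: Sep 18, 2022 + 11 days = Sep 29, 2022.
Both prerequisites met — the rind has formed (Sep 28, 2022), the first turning is done (Sep 29, 2022); the later is Sep 29, 2022.
Affinage is complete: Sep 29, 2022 + 10 days = Oct 9, 2022.

Oct 9, 2022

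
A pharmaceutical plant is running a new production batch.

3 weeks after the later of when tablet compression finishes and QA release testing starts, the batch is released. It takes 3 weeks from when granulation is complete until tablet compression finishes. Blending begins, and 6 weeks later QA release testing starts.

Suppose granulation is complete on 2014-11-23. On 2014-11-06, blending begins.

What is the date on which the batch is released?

Granulation is complete: Nov 23, 2014.
Tablet compression finishes: Nov 23, 2014 + 3 weeks = Dec 14, 2014.
Blending begins: Nov 6, 2014.
QA release testing starts: Nov 6, 2014 + 6 weeks = Dec 18, 2014.
Both prerequisites met — tablet compression finishes (Dec 14, 2014), QA release testing starts (Dec 18, 2014); the later is Dec 18, 2014.
The batch is released: Dec 18, 2014 + 3 weeks = Jan 8, 2015.

2015-01-08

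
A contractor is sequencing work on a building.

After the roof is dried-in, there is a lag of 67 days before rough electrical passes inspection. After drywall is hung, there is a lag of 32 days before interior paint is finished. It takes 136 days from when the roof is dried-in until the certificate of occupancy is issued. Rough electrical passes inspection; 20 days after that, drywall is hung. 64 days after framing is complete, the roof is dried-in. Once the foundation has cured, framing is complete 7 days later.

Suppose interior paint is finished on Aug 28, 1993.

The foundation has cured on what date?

Interior paint is finished: Aug 28, 1993.
Drywall is hung: Aug 28, 1993 − 32 days = Jul 27, 1993.
Rough electrical passes inspection: Jul 27, 1993 − 20 days = Jul 7, 1993.
The roof is dried-in: Jul 7, 1993 − 67 days = May 1, 1993.
Framing is complete: May 1, 1993 − 64 days = Feb 26, 1993.
The foundation has cured: Feb 26, 1993 − 7 days = Feb 19, 1993.

Feb 19, 1993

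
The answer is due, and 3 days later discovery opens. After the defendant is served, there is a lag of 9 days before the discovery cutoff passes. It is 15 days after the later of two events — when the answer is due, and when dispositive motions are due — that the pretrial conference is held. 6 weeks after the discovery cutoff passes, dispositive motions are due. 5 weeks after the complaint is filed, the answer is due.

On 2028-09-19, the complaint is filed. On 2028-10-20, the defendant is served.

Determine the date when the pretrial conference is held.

The complaint is filed: Sep 19, 2028.
The answer is due: Sep 19, 2028 + 5 weeks = Oct 24, 2028.
The defendant is served: Oct 20, 2028.
The discovery cutoff passes: Oct 20, 2028 + 9 days = Oct 29, 2028.
Dispositive motions are due: Oct 29, 2028 + 6 weeks = Dec 10, 2028.
Both prerequisites met — the answer is due (Oct 24, 2028), dispositive motions are due (Dec 10, 2028); the later is Dec 10, 2028.
The pretrial conference is held: Dec 10, 2028 + 15 days = Dec 25, 2028.

2028-12-25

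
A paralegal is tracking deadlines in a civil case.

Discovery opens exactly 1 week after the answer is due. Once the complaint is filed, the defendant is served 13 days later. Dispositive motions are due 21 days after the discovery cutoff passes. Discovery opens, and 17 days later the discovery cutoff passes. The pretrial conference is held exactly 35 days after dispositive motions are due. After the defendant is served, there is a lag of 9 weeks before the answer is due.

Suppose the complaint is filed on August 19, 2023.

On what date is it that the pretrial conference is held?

The complaint is filed: Aug 19, 2023.
The defendant is served: Aug 19, 2023 + 13 days = Sep 1, 2023.
The answer is due: Sep 1, 2023 + 9 weeks = Nov 3, 2023.
Discovery opens: Nov 3, 2023 + 1 week = Nov 10, 2023.
The discovery cutoff passes: Nov 10, 2023 + 17 days = Nov 27, 2023.
Dispositive motions are due: Nov 27, 2023 + 21 days = Dec 18, 2023.
The pretrial conference is held: Dec 18, 2023 + 35 days = Jan 22, 2024.

January 22, 2024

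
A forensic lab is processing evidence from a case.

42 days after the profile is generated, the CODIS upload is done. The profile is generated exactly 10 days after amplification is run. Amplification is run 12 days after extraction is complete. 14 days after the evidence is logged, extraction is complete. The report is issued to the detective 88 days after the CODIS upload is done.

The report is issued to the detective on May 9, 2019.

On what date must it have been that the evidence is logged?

The report is issued to the detective: May 9, 2019.
The CODIS upload is done: May 9, 2019 − 88 days = Feb 10, 2019.
The profile is generated: Feb 10, 2019 − 42 days = Dec 30, 2018.
Amplification is run: Dec 30, 2018 − 10 days = Dec 20, 2018.
Extraction is complete: Dec 20, 2018 − 12 days = Dec 8, 2018.
The evidence is logged: Dec 8, 2018 − 14 days = Nov 24, 2018.

November 24, 2018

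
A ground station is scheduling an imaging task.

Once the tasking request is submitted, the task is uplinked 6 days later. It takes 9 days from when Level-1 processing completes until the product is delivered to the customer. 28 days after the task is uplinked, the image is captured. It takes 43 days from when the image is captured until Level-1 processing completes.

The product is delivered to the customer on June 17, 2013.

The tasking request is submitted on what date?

March 23, 2013

The product is delivered to the customer: Jun 17, 2013.
Level-1 processing completes: Jun 17, 2013 − 9 days = Jun 8, 2013.
The image is captured: Jun 8, 2013 − 43 days = Apr 26, 2013.
The task is uplinked: Apr 26, 2013 − 28 days = Mar 29, 2013.
The tasking request is submitted: Mar 29, 2013 − 6 days = Mar 23, 2013.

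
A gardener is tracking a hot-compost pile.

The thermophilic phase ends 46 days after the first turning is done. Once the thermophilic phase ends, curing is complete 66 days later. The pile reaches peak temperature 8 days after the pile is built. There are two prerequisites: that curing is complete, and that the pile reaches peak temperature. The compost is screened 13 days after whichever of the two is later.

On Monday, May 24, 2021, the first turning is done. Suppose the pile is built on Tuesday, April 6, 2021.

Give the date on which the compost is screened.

Sunday, September 26, 2021

The first turning is done: May 24, 2021.
The thermophilic phase ends: May 24, 2021 + 46 days = Jul 9, 2021.
Curing is complete: Jul 9, 2021 + 66 days = Sep 13, 2021.
The pile is built: Apr 6, 2021.
The pile reaches peak temperature: Apr 6, 2021 + 8 days = Apr 14, 2021.
Both prerequisites met — curing is complete (Sep 13, 2021), the pile reaches peak temperature (Apr 14, 2021); the later is Sep 13, 2021.
The compost is screened: Sep 13, 2021 + 13 days = Sep 26, 2021.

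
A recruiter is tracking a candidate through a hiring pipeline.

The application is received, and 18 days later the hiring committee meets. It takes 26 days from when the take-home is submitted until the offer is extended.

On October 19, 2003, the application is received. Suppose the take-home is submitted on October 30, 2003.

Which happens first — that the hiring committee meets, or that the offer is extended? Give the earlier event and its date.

The hiring committee meets — November 6, 2003

The application is received: Oct 19, 2003.
The hiring committee meets: Oct 19, 2003 + 18 days = Nov 6, 2003.
The take-home is submitted: Oct 30, 2003.
The offer is extended: Oct 30, 2003 + 26 days = Nov 25, 2003.
Comparing: the hiring committee meets on Nov 6, 2003 vs the offer is extended on Nov 25, 2003. Earlier: the hiring committee meets.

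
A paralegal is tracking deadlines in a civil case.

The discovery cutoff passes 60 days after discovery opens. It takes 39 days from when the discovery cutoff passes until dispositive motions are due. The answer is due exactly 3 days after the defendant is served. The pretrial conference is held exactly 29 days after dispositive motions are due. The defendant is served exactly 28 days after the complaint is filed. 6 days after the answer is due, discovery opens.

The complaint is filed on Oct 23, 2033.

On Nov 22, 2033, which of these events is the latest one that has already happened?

The complaint is filed: Oct 23, 2033.
The defendant is served: Oct 23, 2033 + 28 days = Nov 20, 2033.
The answer is due: Nov 20, 2033 + 3 days = Nov 23, 2033.
Discovery opens: Nov 23, 2033 + 6 days = Nov 29, 2033.
The discovery cutoff passes: Nov 29, 2033 + 60 days = Jan 28, 2034.
Dispositive motions are due: Jan 28, 2034 + 39 days = Mar 8, 2034.
The pretrial conference is held: Mar 8, 2034 + 29 days = Apr 6, 2034.
Nov 22, 2033 falls between when the defendant is served (Nov 20, 2033) and when the answer is due (Nov 23, 2033).

The defendant is served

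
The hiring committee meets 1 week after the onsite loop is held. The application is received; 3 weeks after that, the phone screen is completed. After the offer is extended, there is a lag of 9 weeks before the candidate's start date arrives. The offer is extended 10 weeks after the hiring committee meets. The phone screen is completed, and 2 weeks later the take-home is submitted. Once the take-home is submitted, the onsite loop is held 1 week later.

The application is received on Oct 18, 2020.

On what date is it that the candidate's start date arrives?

The application is received: Oct 18, 2020.
The phone screen is completed: Oct 18, 2020 + 3 weeks = Nov 8, 2020.
The take-home is submitted: Nov 8, 2020 + 2 weeks = Nov 22, 2020.
The onsite loop is held: Nov 22, 2020 + 1 week = Nov 29, 2020.
The hiring committee meets: Nov 29, 2020 + 1 week = Dec 6, 2020.
The offer is extended: Dec 6, 2020 + 10 weeks = Feb 14, 2021.
The candidate's start date arrives: Feb 14, 2021 + 9 weeks = Apr 18, 2021.

Apr 18, 2021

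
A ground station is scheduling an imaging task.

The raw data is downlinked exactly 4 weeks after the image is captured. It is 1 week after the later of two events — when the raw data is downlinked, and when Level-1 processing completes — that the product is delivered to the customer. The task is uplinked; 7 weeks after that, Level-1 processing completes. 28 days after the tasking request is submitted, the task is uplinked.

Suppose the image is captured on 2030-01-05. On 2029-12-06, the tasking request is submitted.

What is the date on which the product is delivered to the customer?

2030-02-28

The image is captured: Jan 5, 2030.
The raw data is downlinked: Jan 5, 2030 + 4 weeks = Feb 2, 2030.
The tasking request is submitted: Dec 6, 2029.
The task is uplinked: Dec 6, 2029 + 28 days = Jan 3, 2030.
Level-1 processing completes: Jan 3, 2030 + 7 weeks = Feb 21, 2030.
Both prerequisites met — the raw data is downlinked (Feb 2, 2030), Level-1 processing completes (Feb 21, 2030); the later is Feb 21, 2030.
The product is delivered to the customer: Feb 21, 2030 + 1 week = Feb 28, 2030.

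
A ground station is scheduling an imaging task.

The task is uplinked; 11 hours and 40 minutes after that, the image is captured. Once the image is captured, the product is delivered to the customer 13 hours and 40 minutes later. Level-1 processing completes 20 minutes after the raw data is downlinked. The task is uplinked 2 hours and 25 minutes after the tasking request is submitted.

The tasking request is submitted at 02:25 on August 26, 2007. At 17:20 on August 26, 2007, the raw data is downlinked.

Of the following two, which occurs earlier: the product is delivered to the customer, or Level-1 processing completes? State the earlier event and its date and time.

Level-1 processing completes — 17:40 on August 26, 2007

The tasking request is submitted: 02:25 Aug 26, 2007.
The task is uplinked: 02:25 Aug 26, 2007 + 2h25m = 04:50 Aug 26, 2007.
The image is captured: 04:50 Aug 26, 2007 + 11h40m = 16:30 Aug 26, 2007.
The product is delivered to the customer: 16:30 Aug 26, 2007 + 13h40m = 06:10 Aug 27, 2007.
The raw data is downlinked: 17:20 Aug 26, 2007.
Level-1 processing completes: 17:20 Aug 26, 2007 + 20m = 17:40 Aug 26, 2007.
Comparing: the product is delivered to the customer at 06:10 Aug 27, 2007 vs Level-1 processing completes at 17:40 Aug 26, 2007. Earlier: Level-1 processing completes.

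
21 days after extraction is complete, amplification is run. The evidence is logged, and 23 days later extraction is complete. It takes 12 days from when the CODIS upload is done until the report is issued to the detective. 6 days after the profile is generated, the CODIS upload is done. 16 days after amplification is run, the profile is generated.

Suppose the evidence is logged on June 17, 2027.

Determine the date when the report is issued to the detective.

The evidence is logged: Jun 17, 2027.
Extraction is complete: Jun 17, 2027 + 23 days = Jul 10, 2027.
Amplification is run: Jul 10, 2027 + 21 days = Jul 31, 2027.
The profile is generated: Jul 31, 2027 + 16 days = Aug 16, 2027.
The CODIS upload is done: Aug 16, 2027 + 6 days = Aug 22, 2027.
The report is issued to the detective: Aug 22, 2027 + 12 days = Sep 3, 2027.

September 3, 2027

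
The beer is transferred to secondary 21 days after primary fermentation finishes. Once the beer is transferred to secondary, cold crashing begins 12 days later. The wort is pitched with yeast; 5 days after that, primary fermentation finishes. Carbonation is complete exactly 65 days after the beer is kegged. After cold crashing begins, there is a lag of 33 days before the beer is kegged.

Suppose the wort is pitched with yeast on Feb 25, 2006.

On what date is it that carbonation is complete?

The wort is pitched with yeast: Feb 25, 2006.
Primary fermentation finishes: Feb 25, 2006 + 5 days = Mar 2, 2006.
The beer is transferred to secondary: Mar 2, 2006 + 21 days = Mar 23, 2006.
Cold crashing begins: Mar 23, 2006 + 12 days = Apr 4, 2006.
The beer is kegged: Apr 4, 2006 + 33 days = May 7, 2006.
Carbonation is complete: May 7, 2006 + 65 days = Jul 11, 2006.

Jul 11, 2006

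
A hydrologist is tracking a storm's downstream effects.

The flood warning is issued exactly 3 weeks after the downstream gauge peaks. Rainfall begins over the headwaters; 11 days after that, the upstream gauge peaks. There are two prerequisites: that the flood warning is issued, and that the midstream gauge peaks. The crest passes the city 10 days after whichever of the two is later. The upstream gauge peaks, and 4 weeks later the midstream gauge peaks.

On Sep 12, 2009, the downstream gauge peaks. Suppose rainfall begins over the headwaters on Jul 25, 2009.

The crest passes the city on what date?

Oct 13, 2009

The downstream gauge peaks: Sep 12, 2009.
The flood warning is issued: Sep 12, 2009 + 3 weeks = Oct 3, 2009.
Rainfall begins over the headwaters: Jul 25, 2009.
The upstream gauge peaks: Jul 25, 2009 + 11 days = Aug 5, 2009.
The midstream gauge peaks: Aug 5, 2009 + 4 weeks = Sep 2, 2009.
Both prerequisites met — the flood warning is issued (Oct 3, 2009), the midstream gauge peaks (Sep 2, 2009); the later is Oct 3, 2009.
The crest passes the city: Oct 3, 2009 + 10 days = Oct 13, 2009.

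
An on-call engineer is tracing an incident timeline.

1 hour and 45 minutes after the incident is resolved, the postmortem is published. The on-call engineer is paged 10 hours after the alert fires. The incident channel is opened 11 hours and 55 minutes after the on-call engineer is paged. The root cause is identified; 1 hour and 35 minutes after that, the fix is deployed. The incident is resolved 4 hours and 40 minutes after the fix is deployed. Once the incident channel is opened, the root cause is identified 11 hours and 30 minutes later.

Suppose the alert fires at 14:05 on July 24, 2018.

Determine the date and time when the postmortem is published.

The alert fires: 14:05 Jul 24, 2018.
The on-call engineer is paged: 14:05 Jul 24, 2018 + 10h = 00:05 Jul 25, 2018.
The incident channel is opened: 00:05 Jul 25, 2018 + 11h55m = 12:00 Jul 25, 2018.
The root cause is identified: 12:00 Jul 25, 2018 + 11h30m = 23:30 Jul 25, 2018.
The fix is deployed: 23:30 Jul 25, 2018 + 1h35m = 01:05 Jul 26, 2018.
The incident is resolved: 01:05 Jul 26, 2018 + 4h40m = 05:45 Jul 26, 2018.
The postmortem is published: 05:45 Jul 26, 2018 + 1h45m = 07:30 Jul 26, 2018.

07:30 on July 26, 2018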